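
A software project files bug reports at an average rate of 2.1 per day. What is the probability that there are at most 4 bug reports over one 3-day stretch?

Over the interval, μ = 2.1 × 3 = 6.3 (a 3-day stretch = 3 days).
P(N ≤ 4) = Σ_{j=0}^{4} e^(−μ) μ^j/j! ≈ 0.2469.

0.2469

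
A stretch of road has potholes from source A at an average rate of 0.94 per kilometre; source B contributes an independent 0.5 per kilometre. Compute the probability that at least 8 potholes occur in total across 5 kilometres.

Independent Poisson processes superpose: combined rate λ = 0.94 + 0.5 = 1.44 per kilometre.
Over the interval, μ = 1.44 × 5 = 7.2 (5 kilometres).
P(N ≥ 8) = 1 − P(N ≤ 7) ≈ 0.4311.

0.4311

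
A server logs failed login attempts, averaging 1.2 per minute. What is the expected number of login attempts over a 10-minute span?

12

E[N] = λt = 1.2 × 10 = 12 (a 10-minute span = 10 minutes).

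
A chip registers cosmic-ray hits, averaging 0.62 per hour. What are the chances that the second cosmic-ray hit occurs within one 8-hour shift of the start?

Over the interval, μ = 0.62 × 8 = 4.96 (an 8-hour shift = 8 hours).
The second arrival falls in the interval iff at least 2 events occur there: P(S_2 ≤ t) = P(N ≥ 2) = 1 − P(N ≤ 1) ≈ 0.9582.

0.9582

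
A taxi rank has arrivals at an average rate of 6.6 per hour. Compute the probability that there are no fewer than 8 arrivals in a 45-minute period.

0.1282

Over the interval, μ = 6.6 × 0.75 = 4.95 (a 45-minute period = 0.75 hours).
P(N ≥ 8) = 1 − P(N ≤ 7) = 1 − Σ_{j=0}^{7} e^(−μ) μ^j/j! ≈ 0.1282.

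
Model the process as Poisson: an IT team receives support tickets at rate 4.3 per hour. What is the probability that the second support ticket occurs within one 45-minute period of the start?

0.8320

Over the interval, μ = 4.3 × 0.75 = 3.225 (a 45-minute period = 0.75 hours).
The second arrival falls in the interval iff at least 2 events occur there: P(S_2 ≤ t) = P(N ≥ 2) = 1 − P(N ≤ 1) ≈ 0.8320.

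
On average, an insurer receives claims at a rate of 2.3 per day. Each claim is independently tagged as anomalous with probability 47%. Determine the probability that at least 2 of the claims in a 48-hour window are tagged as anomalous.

Thinning: the claims that are tagged as anomalous themselves form a Poisson process with rate 0.47 × 2.3 = 1.081 per day.
Over the interval, μ = 1.081 × 2 = 2.162 (a 48-hour window = 2 days).
P(N ≥ 2) = 1 − P(N ≤ 1) ≈ 0.6361.

0.6361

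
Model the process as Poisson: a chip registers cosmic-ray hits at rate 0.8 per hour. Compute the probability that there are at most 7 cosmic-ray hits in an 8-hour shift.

Over the interval, μ = 0.8 × 8 = 6.4 (an 8-hour shift = 8 hours).
P(N ≤ 7) = Σ_{j=0}^{7} e^(−μ) μ^j/j! ≈ 0.6873.

0.6873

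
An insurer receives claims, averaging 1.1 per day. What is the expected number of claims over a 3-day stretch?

3.3

E[N] = λt = 1.1 × 3 = 3.3 (a 3-day stretch = 3 days).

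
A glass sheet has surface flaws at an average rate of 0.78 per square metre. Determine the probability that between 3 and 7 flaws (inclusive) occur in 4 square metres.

0.5884

Over the interval, μ = 0.78 × 4 = 3.12 (4 square metres).
P(3 ≤ N ≤ 7) = Σ_{j=3}^{7} e^(−3.12) · 3.12^j/j! ≈ 0.5884.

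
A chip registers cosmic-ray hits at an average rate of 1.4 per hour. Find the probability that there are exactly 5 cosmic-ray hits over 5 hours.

Over the interval, μ = 1.4 × 5 = 7 (5 hours).
P(N = 5) = e^(−μ) μ^5/5! = e^(−7) · 7^5/120 ≈ 0.1277.

0.1277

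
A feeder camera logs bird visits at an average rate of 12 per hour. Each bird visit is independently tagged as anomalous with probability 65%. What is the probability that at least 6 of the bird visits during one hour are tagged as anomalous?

0.7897

Thinning: the bird visits that are tagged as anomalous themselves form a Poisson process with rate 0.65 × 12 = 7.8 per hour.
So μ = 7.8.
P(N ≥ 6) = 1 − P(N ≤ 5) ≈ 0.7897.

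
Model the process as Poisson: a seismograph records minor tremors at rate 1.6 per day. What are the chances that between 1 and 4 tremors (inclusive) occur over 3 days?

Over the interval, μ = 1.6 × 3 = 4.8 (3 days).
P(1 ≤ N ≤ 4) = Σ_{j=1}^{4} e^(−4.8) · 4.8^j/j! ≈ 0.4680.

0.4680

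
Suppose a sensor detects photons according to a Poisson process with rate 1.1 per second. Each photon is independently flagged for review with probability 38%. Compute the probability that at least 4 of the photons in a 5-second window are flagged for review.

Thinning: the photons that are flagged for review themselves form a Poisson process with rate 0.38 × 1.1 = 0.418 per second.
Over the interval, μ = 0.418 × 5 = 2.09 (a 5-second window = 5 seconds).
P(N ≥ 4) = 1 − P(N ≤ 3) ≈ 0.1595.

0.1595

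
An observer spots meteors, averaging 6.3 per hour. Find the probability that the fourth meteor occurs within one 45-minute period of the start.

Over the interval, μ = 6.3 × 0.75 = 4.725 (a 45-minute period = 0.75 hours).
The fourth arrival falls in the interval iff at least 4 events occur there: P(S_4 ≤ t) = P(N ≥ 4) = 1 − P(N ≤ 3) ≈ 0.6942.

0.6942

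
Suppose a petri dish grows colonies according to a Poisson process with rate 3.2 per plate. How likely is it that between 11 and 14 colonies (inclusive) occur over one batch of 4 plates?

0.4261

Over the interval, μ = 3.2 × 4 = 12.8 (a batch of 4 plates = 4 plates).
P(11 ≤ N ≤ 14) = Σ_{j=11}^{14} e^(−12.8) · 12.8^j/j! ≈ 0.4261.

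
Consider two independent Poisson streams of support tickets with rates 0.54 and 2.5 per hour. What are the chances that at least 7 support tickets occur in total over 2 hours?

Independent Poisson processes superpose: combined rate λ = 0.54 + 2.5 = 3.04 per hour.
Over the interval, μ = 3.04 × 2 = 6.08 (2 hours).
P(N ≥ 7) = 1 − P(N ≤ 6) ≈ 0.4065.

0.4065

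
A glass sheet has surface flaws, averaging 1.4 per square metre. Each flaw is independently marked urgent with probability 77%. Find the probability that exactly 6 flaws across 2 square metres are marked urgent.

Thinning: the flaws that are marked urgent themselves form a Poisson process with rate 0.77 × 1.4 = 1.078 per square metre.
Over the interval, μ = 1.078 × 2 = 2.156 (2 square metres).
P(N = 6) = e^(−2.156) · 2.156^6/6! ≈ 0.0162.

0.0162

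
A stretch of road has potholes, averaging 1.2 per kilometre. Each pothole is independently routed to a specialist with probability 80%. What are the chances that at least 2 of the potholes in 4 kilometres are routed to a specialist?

0.8960

Thinning: the potholes that are routed to a specialist themselves form a Poisson process with rate 0.8 × 1.2 = 0.96 per kilometre.
Over the interval, μ = 0.96 × 4 = 3.84 (4 kilometres).
P(N ≥ 2) = 1 − P(N ≤ 1) ≈ 0.8960.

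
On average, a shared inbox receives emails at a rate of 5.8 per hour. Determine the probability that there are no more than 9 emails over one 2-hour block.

0.2791

Over the interval, μ = 5.8 × 2 = 11.6 (a 2-hour block = 2 hours).
P(N ≤ 9) = Σ_{j=0}^{9} e^(−μ) μ^j/j! ≈ 0.2791.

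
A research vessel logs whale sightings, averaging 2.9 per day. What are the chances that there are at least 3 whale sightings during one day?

With mean μ = 2.9 per day,
P(N ≥ 3) = 1 − P(N ≤ 2) = 1 − Σ_{j=0}^{2} e^(−μ) μ^j/j! ≈ 0.5540.

0.5540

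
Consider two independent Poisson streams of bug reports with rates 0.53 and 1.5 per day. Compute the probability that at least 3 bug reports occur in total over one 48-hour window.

0.7706

Independent Poisson processes superpose: combined rate λ = 0.53 + 1.5 = 2.03 per day.
Over the interval, μ = 2.03 × 2 = 4.06 (a 48-hour window = 2 days).
P(N ≥ 3) = 1 − P(N ≤ 2) ≈ 0.7706.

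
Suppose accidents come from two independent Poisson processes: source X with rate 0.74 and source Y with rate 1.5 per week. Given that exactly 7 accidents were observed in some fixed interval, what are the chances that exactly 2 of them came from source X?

Given the total, each event is independently from source X with probability p = λ_X/(λ_X+λ_Y) = 0.74/2.24 ≈ 0.3304.
So K ~ Binomial(7, 0.74/2.24): P(K = 2) = C(7,2) · (0.74/2.24)^2 · (1.5/2.24)^5 ≈ 0.3086.

0.3086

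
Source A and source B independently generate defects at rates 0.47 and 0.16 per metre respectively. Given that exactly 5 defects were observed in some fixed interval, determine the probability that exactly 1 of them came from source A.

0.0155

Given the total, each event is independently from source A with probability p = λ_A/(λ_A+λ_B) = 0.47/0.63 ≈ 0.7460.
So K ~ Binomial(5, 0.47/0.63): P(K = 1) = C(5,1) · (0.47/0.63)^1 · (0.16/0.63)^4 ≈ 0.0155.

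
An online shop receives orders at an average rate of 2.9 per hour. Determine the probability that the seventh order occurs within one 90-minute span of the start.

0.1502

Over the interval, μ = 2.9 × 1.5 = 4.35 (a 90-minute span = 1.5 hours).
The seventh arrival falls in the interval iff at least 7 events occur there: P(S_7 ≤ t) = P(N ≥ 7) = 1 − P(N ≤ 6) ≈ 0.1502.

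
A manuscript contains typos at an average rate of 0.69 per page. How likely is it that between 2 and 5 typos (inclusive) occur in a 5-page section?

Over the interval, μ = 0.69 × 5 = 3.45 (a 5-page section = 5 pages).
P(2 ≤ N ≤ 5) = Σ_{j=2}^{5} e^(−3.45) · 3.45^j/j! ≈ 0.7229.

0.7229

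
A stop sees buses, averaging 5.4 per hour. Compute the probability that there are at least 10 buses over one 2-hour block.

0.6374

Over the interval, μ = 5.4 × 2 = 10.8 (a 2-hour block = 2 hours).
P(N ≥ 10) = 1 − P(N ≤ 9) = 1 − Σ_{j=0}^{9} e^(−μ) μ^j/j! ≈ 0.6374.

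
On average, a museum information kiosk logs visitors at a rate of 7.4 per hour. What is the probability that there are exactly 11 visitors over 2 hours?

0.0698

Over the interval, μ = 7.4 × 2 = 14.8 (2 hours).
P(N = 11) = e^(−μ) μ^11/11! = e^(−14.8) · 14.8^11/39916800 ≈ 0.0698.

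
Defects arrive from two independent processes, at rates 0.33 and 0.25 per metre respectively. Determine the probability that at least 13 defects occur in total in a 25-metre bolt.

0.6889

Independent Poisson processes superpose: combined rate λ = 0.33 + 0.25 = 0.58 per metre.
Over the interval, μ = 0.58 × 25 = 14.5 (a 25-metre bolt = 25 metres).
P(N ≥ 13) = 1 − P(N ≤ 12) ≈ 0.6889.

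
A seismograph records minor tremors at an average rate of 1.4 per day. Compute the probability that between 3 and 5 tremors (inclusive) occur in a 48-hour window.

0.4654

Over the interval, μ = 1.4 × 2 = 2.8 (a 48-hour window = 2 days).
P(3 ≤ N ≤ 5) = Σ_{j=3}^{5} e^(−2.8) · 2.8^j/j! ≈ 0.4654.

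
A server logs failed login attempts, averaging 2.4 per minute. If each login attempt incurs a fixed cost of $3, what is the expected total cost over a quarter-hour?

E[N] = 2.4 × 15 = 36 (a quarter-hour = 15 minutes); E[cost] = 36 × $3 = $108.

$108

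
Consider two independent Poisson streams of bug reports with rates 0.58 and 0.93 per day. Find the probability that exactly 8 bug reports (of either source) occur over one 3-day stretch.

Independent Poisson processes superpose: combined rate λ = 0.58 + 0.93 = 1.51 per day.
Over the interval, μ = 1.51 × 3 = 4.53 (a 3-day stretch = 3 days).
P(N = 8) = e^(−4.53) · 4.53^8/8! ≈ 0.0474.

0.0474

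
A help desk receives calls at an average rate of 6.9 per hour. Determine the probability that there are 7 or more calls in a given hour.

With mean μ = 6.9 per hour,
P(N ≥ 7) = 1 − P(N ≤ 6) = 1 − Σ_{j=0}^{6} e^(−μ) μ^j/j! ≈ 0.5353.

0.5353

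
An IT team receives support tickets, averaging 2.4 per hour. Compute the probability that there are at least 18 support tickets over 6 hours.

0.2025

Over the interval, μ = 2.4 × 6 = 14.4 (6 hours).
P(N ≥ 18) = 1 − P(N ≤ 17) = 1 − Σ_{j=0}^{17} e^(−μ) μ^j/j! ≈ 0.2025.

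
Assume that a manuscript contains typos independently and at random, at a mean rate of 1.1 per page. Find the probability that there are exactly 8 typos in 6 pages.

Over the interval, μ = 1.1 × 6 = 6.6 (6 pages).
P(N = 8) = e^(−μ) μ^8/8! = e^(−6.6) · 6.6^8/40320 ≈ 0.1215.

0.1215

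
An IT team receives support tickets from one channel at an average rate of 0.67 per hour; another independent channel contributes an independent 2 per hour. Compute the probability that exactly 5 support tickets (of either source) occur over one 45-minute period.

0.0362

Independent Poisson processes superpose: combined rate λ = 0.67 + 2 = 2.67 per hour.
Over the interval, μ = 2.67 × 0.75 = 2.0025 (a 45-minute period = 0.75 hours).
P(N = 5) = e^(−2.0025) · 2.0025^5/5! ≈ 0.0362.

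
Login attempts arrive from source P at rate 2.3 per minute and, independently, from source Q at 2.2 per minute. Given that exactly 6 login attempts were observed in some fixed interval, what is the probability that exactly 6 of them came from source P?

Given the total, each event is independently from source P with probability p = λ_P/(λ_P+λ_Q) = 2.3/4.5 ≈ 0.5111.
So K ~ Binomial(6, 2.3/4.5): P(K = 6) = C(6,6) · (2.3/4.5)^6 · (2.2/4.5)^0 ≈ 0.0178.

0.0178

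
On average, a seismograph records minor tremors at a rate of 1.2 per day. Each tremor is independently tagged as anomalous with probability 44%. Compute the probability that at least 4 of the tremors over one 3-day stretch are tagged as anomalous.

Thinning: the tremors that are tagged as anomalous themselves form a Poisson process with rate 0.44 × 1.2 = 0.528 per day.
Over the interval, μ = 0.528 × 3 = 1.584 (a 3-day stretch = 3 days).
P(N ≥ 4) = 1 − P(N ≤ 3) ≈ 0.0766.

0.0766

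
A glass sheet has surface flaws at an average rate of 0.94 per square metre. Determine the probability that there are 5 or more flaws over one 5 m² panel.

0.5054

Over the interval, μ = 0.94 × 5 = 4.7 (a 5 m² panel = 5 square metres).
P(N ≥ 5) = 1 − P(N ≤ 4) = 1 − Σ_{j=0}^{4} e^(−μ) μ^j/j! ≈ 0.5054.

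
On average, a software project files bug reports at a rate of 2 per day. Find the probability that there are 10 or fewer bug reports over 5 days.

0.5830

Over the interval, μ = 2 × 5 = 10 (5 days).
P(N ≤ 10) = Σ_{j=0}^{10} e^(−μ) μ^j/j! ≈ 0.5830.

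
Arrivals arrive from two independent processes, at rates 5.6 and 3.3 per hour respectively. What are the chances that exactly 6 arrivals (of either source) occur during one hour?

Independent Poisson processes superpose: combined rate λ = 5.6 + 3.3 = 8.9 per hour.
So μ = 8.9.
P(N = 6) = e^(−8.9) · 8.9^6/6! ≈ 0.0941.

0.0941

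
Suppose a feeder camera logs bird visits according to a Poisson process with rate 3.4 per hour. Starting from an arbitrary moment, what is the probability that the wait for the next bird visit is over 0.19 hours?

0.5241

The wait for the next event is exponential with rate λ = 3.4 per hour.
P(T > 0.19) = e^(−λt) = e^(−3.4 × 0.19) = e^(−0.646) ≈ 0.5241.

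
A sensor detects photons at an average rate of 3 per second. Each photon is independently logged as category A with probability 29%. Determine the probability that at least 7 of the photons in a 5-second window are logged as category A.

Thinning: the photons that are logged as category A themselves form a Poisson process with rate 0.29 × 3 = 0.87 per second.
Over the interval, μ = 0.87 × 5 = 4.35 (a 5-second window = 5 seconds).
P(N ≥ 7) = 1 − P(N ≤ 6) ≈ 0.1502.

0.1502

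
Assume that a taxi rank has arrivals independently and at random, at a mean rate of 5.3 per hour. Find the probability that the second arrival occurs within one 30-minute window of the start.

0.7421

Over the interval, μ = 5.3 × 0.5 = 2.65 (a 30-minute window = 0.5 hours).
The second arrival falls in the interval iff at least 2 events occur there: P(S_2 ≤ t) = P(N ≥ 2) = 1 − P(N ≤ 1) ≈ 0.7421.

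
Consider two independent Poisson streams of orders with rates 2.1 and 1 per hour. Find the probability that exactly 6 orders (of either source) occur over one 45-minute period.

Independent Poisson processes superpose: combined rate λ = 2.1 + 1 = 3.1 per hour.
Over the interval, μ = 3.1 × 0.75 = 2.325 (a 45-minute period = 0.75 hours).
P(N = 6) = e^(−2.325) · 2.325^6/6! ≈ 0.0215.

0.0215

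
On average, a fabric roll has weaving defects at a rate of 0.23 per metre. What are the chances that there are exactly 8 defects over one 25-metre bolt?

Over the interval, μ = 0.23 × 25 = 5.75 (a 25-metre bolt = 25 metres).
P(N = 8) = e^(−μ) μ^8/8! = e^(−5.75) · 5.75^8/40320 ≈ 0.0943.

0.0943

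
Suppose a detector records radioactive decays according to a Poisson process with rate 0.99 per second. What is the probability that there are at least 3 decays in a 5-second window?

0.8711

Over the interval, μ = 0.99 × 5 = 4.95 (a 5-second window = 5 seconds).
P(N ≥ 3) = 1 − P(N ≤ 2) = 1 − Σ_{j=0}^{2} e^(−μ) μ^j/j! ≈ 0.8711.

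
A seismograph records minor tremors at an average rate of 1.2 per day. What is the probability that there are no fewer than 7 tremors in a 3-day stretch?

Over the interval, μ = 1.2 × 3 = 3.6 (a 3-day stretch = 3 days).
P(N ≥ 7) = 1 − P(N ≤ 6) = 1 − Σ_{j=0}^{6} e^(−μ) μ^j/j! ≈ 0.0733.

0.0733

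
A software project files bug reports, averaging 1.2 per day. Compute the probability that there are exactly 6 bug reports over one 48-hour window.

Over the interval, μ = 1.2 × 2 = 2.4 (a 48-hour window = 2 days).
P(N = 6) = e^(−μ) μ^6/6! = e^(−2.4) · 2.4^6/720 ≈ 0.0241.

0.0241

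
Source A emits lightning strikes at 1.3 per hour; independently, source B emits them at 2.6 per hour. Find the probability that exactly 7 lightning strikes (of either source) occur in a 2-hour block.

0.1428

Independent Poisson processes superpose: combined rate λ = 1.3 + 2.6 = 3.9 per hour.
Over the interval, μ = 3.9 × 2 = 7.8 (a 2-hour block = 2 hours).
P(N = 7) = e^(−7.8) · 7.8^7/7! ≈ 0.1428.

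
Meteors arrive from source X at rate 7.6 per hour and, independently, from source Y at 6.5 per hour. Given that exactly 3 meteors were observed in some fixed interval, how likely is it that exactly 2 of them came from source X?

0.4018

Given the total, each event is independently from source X with probability p = λ_X/(λ_X+λ_Y) = 7.6/14.1 ≈ 0.5390.
So K ~ Binomial(3, 7.6/14.1): P(K = 2) = C(3,2) · (7.6/14.1)^2 · (6.5/14.1)^1 ≈ 0.4018.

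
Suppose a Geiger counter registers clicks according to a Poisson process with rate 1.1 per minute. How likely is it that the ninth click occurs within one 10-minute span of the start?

0.7680

Over the interval, μ = 1.1 × 10 = 11 (a 10-minute span = 10 minutes).
The ninth arrival falls in the interval iff at least 9 events occur there: P(S_9 ≤ t) = P(N ≥ 9) = 1 − P(N ≤ 8) ≈ 0.7680.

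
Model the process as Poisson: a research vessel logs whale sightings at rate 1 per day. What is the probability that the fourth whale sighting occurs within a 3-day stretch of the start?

0.3528

Over the interval, μ = 1 × 3 = 3 (a 3-day stretch = 3 days).
The fourth arrival falls in the interval iff at least 4 events occur there: P(S_4 ≤ t) = P(N ≥ 4) = 1 − P(N ≤ 3) ≈ 0.3528.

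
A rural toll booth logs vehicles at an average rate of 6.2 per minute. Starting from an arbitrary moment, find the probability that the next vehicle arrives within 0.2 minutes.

0.7106

Inter-arrival times are exponential with rate λ = 6.2 per minute.
P(T ≤ 0.2) = 1 − e^(−λt) = 1 − e^(−6.2 × 0.2) = 1 − e^(−1.24) ≈ 0.7106.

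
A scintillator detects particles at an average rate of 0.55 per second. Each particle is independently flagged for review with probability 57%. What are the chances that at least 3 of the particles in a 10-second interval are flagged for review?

0.6064

Thinning: the particles that are flagged for review themselves form a Poisson process with rate 0.57 × 0.55 = 0.3135 per second.
Over the interval, μ = 0.3135 × 10 = 3.135 (a 10-second interval = 10 seconds).
P(N ≥ 3) = 1 − P(N ≤ 2) ≈ 0.6064.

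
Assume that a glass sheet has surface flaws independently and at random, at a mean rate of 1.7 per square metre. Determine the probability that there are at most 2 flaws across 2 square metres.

0.3397

Over the interval, μ = 1.7 × 2 = 3.4 (2 square metres).
P(N ≤ 2) = Σ_{j=0}^{2} e^(−μ) μ^j/j! ≈ 0.3397.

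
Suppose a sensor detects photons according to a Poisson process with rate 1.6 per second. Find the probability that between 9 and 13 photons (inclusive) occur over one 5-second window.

Over the interval, μ = 1.6 × 5 = 8 (a 5-second window = 5 seconds).
P(9 ≤ N ≤ 13) = Σ_{j=9}^{13} e^(−8) · 8^j/j! ≈ 0.3733.

0.3733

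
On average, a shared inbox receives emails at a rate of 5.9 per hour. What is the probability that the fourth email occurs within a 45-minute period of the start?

0.6449

Over the interval, μ = 5.9 × 0.75 = 4.425 (a 45-minute period = 0.75 hours).
The fourth arrival falls in the interval iff at least 4 events occur there: P(S_4 ≤ t) = P(N ≥ 4) = 1 − P(N ≤ 3) ≈ 0.6449.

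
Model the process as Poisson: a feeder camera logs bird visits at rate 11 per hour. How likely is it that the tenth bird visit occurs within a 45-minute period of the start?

0.3148

Over the interval, μ = 11 × 0.75 = 8.25 (a 45-minute period = 0.75 hours).
The tenth arrival falls in the interval iff at least 10 events occur there: P(S_10 ≤ t) = P(N ≥ 10) = 1 − P(N ≤ 9) ≈ 0.3148.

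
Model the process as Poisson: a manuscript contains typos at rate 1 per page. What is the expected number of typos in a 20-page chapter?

E[N] = λt = 1 × 20 = 20 (a 20-page chapter = 20 pages).

20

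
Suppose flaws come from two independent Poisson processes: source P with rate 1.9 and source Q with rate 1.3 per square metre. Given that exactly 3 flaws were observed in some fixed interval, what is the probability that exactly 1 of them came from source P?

Given the total, each event is independently from source P with probability p = λ_P/(λ_P+λ_Q) = 1.9/3.2 ≈ 0.5937.
So K ~ Binomial(3, 1.9/3.2): P(K = 1) = C(3,1) · (1.9/3.2)^1 · (1.3/3.2)^2 ≈ 0.2940.

0.2940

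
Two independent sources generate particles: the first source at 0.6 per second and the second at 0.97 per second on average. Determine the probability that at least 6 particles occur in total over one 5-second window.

Independent Poisson processes superpose: combined rate λ = 0.6 + 0.97 = 1.57 per second.
Over the interval, μ = 1.57 × 5 = 7.85 (a 5-second window = 5 seconds).
P(N ≥ 6) = 1 − P(N ≤ 5) ≈ 0.7946.

0.7946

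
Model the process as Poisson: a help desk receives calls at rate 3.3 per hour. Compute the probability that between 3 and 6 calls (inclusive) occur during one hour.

0.5896

With mean μ = 3.3 per hour,
P(3 ≤ N ≤ 6) = Σ_{j=3}^{6} e^(−3.3) · 3.3^j/j! ≈ 0.5896.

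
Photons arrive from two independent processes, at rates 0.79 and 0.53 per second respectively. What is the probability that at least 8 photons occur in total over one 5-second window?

0.3419

Independent Poisson processes superpose: combined rate λ = 0.79 + 0.53 = 1.32 per second.
Over the interval, μ = 1.32 × 5 = 6.6 (a 5-second window = 5 seconds).
P(N ≥ 8) = 1 − P(N ≤ 7) ≈ 0.3419.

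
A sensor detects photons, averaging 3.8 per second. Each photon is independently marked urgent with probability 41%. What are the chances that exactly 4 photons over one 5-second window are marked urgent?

0.0635

Thinning: the photons that are marked urgent themselves form a Poisson process with rate 0.41 × 3.8 = 1.558 per second.
Over the interval, μ = 1.558 × 5 = 7.79 (a 5-second window = 5 seconds).
P(N = 4) = e^(−7.79) · 7.79^4/4! ≈ 0.0635.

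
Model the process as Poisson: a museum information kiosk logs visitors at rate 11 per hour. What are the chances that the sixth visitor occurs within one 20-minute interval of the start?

Over the interval, μ = 11 × 1/3 ≈ 3.66667 (a 20-minute interval = 1/3 hours).
The sixth arrival falls in the interval iff at least 6 events occur there: P(S_6 ≤ t) = P(N ≥ 6) = 1 − P(N ≤ 5) ≈ 0.1652.

0.1652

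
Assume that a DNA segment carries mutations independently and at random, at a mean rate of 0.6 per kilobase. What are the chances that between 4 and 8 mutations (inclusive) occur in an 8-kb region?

0.6500

Over the interval, μ = 0.6 × 8 = 4.8 (an 8-kb region = 8 kilobases).
P(4 ≤ N ≤ 8) = Σ_{j=4}^{8} e^(−4.8) · 4.8^j/j! ≈ 0.6500.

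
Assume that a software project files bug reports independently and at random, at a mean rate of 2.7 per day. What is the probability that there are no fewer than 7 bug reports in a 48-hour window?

0.2983

Over the interval, μ = 2.7 × 2 = 5.4 (a 48-hour window = 2 days).
P(N ≥ 7) = 1 − P(N ≤ 6) = 1 − Σ_{j=0}^{6} e^(−μ) μ^j/j! ≈ 0.2983.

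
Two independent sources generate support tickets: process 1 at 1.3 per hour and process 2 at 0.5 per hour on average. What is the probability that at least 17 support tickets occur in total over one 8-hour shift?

Independent Poisson processes superpose: combined rate λ = 1.3 + 0.5 = 1.8 per hour.
Over the interval, μ = 1.8 × 8 = 14.4 (an 8-hour shift = 8 hours).
P(N ≥ 17) = 1 − P(N ≤ 16) ≈ 0.2796.

0.2796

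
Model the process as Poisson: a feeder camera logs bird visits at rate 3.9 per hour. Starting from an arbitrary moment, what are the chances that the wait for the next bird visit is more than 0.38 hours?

0.2272

The wait for the next event is exponential with rate λ = 3.9 per hour.
P(T > 0.38) = e^(−λt) = e^(−3.9 × 0.38) = e^(−1.482) ≈ 0.2272.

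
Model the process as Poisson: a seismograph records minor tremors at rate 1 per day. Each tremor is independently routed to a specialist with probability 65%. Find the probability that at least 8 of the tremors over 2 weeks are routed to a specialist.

Thinning: the tremors that are routed to a specialist themselves form a Poisson process with rate 0.65 × 1 = 0.65 per day.
Over the interval, μ = 0.65 × 14 = 9.1 (2 weeks = 14 days).
P(N ≥ 8) = 1 − P(N ≤ 7) ≈ 0.6877.

0.6877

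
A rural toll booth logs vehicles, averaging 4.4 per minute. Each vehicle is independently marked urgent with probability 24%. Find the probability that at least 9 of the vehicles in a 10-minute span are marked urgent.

0.7266

Thinning: the vehicles that are marked urgent themselves form a Poisson process with rate 0.24 × 4.4 = 1.056 per minute.
Over the interval, μ = 1.056 × 10 = 10.56 (a 10-minute span = 10 minutes).
P(N ≥ 9) = 1 − P(N ≤ 8) ≈ 0.7266.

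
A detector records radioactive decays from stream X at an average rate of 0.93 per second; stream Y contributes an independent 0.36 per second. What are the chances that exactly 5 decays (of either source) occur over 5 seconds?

Independent Poisson processes superpose: combined rate λ = 0.93 + 0.36 = 1.29 per second.
Over the interval, μ = 1.29 × 5 = 6.45 (5 seconds).
P(N = 5) = e^(−6.45) · 6.45^5/5! ≈ 0.1470.

0.1470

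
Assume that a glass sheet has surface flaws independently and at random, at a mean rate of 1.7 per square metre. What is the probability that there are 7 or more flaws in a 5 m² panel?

0.7438

Over the interval, μ = 1.7 × 5 = 8.5 (a 5 m² panel = 5 square metres).
P(N ≥ 7) = 1 − P(N ≤ 6) = 1 − Σ_{j=0}^{6} e^(−μ) μ^j/j! ≈ 0.7438.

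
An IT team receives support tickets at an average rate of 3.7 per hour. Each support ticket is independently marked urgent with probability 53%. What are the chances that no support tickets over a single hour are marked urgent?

Thinning: the support tickets that are marked urgent themselves form a Poisson process with rate 0.53 × 3.7 = 1.961 per hour.
So μ = 1.961.
P(N = 0) = e^(−1.961) · 1.961^0/0! ≈ 0.1407.

0.1407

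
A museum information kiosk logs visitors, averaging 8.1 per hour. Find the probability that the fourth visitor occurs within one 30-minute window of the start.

Over the interval, μ = 8.1 × 0.5 = 4.05 (a 30-minute window = 0.5 hours).
The fourth arrival falls in the interval iff at least 4 events occur there: P(S_4 ≤ t) = P(N ≥ 4) = 1 − P(N ≤ 3) ≈ 0.5762.

0.5762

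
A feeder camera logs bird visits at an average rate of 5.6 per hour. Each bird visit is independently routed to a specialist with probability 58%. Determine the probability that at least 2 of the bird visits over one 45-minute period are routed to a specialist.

Thinning: the bird visits that are routed to a specialist themselves form a Poisson process with rate 0.58 × 5.6 = 3.248 per hour.
Over the interval, μ = 3.248 × 0.75 = 2.436 (a 45-minute period = 0.75 hours).
P(N ≥ 2) = 1 − P(N ≤ 1) ≈ 0.6993.

0.6993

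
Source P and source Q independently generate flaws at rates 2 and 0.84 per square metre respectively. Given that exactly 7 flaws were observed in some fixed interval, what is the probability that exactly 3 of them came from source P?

Given the total, each event is independently from source P with probability p = λ_P/(λ_P+λ_Q) = 2/2.84 ≈ 0.7042.
So K ~ Binomial(7, 2/2.84): P(K = 3) = C(7,3) · (2/2.84)^3 · (0.84/2.84)^4 ≈ 0.0936.

0.0936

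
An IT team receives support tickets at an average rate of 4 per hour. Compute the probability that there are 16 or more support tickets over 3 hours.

0.1556

Over the interval, μ = 4 × 3 = 12 (3 hours).
P(N ≥ 16) = 1 − P(N ≤ 15) = 1 − Σ_{j=0}^{15} e^(−μ) μ^j/j! ≈ 0.1556.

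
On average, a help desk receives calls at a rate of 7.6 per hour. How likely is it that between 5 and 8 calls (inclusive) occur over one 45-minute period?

0.5494

Over the interval, μ = 7.6 × 0.75 = 5.7 (a 45-minute period = 0.75 hours).
P(5 ≤ N ≤ 8) = Σ_{j=5}^{8} e^(−5.7) · 5.7^j/j! ≈ 0.5494.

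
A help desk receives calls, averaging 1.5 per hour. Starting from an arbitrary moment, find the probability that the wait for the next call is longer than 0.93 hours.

The wait for the next event is exponential with rate λ = 1.5 per hour.
P(T > 0.93) = e^(−λt) = e^(−1.5 × 0.93) = e^(−1.395) ≈ 0.2478.

0.2478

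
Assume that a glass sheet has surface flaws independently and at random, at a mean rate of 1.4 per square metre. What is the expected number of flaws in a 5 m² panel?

7

E[N] = λt = 1.4 × 5 = 7 (a 5 m² panel = 5 square metres).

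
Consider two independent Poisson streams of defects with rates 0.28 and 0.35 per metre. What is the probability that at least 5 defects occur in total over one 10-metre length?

0.7531

Independent Poisson processes superpose: combined rate λ = 0.28 + 0.35 = 0.63 per metre.
Over the interval, μ = 0.63 × 10 = 6.3 (a 10-metre length = 10 metres).
P(N ≥ 5) = 1 − P(N ≤ 4) ≈ 0.7531.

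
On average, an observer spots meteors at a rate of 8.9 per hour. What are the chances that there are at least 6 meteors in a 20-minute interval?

Over the interval, μ = 8.9 × 1/3 ≈ 2.96667 (a 20-minute interval = 1/3 hours).
P(N ≥ 6) = 1 − P(N ≤ 5) = 1 − Σ_{j=0}^{5} e^(−μ) μ^j/j! ≈ 0.0806.

0.0806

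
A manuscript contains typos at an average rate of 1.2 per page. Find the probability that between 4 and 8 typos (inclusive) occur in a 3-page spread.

0.4731

Over the interval, μ = 1.2 × 3 = 3.6 (a 3-page spread = 3 pages).
P(4 ≤ N ≤ 8) = Σ_{j=4}^{8} e^(−3.6) · 3.6^j/j! ≈ 0.4731.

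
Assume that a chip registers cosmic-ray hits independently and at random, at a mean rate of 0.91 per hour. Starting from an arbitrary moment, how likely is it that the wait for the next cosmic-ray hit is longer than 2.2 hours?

The wait for the next event is exponential with rate λ = 0.91 per hour.
P(T > 2.2) = e^(−λt) = e^(−0.91 × 2.2) = e^(−2.002) ≈ 0.1351.

0.1351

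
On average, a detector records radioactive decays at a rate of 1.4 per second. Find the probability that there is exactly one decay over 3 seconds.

Over the interval, μ = 1.4 × 3 = 4.2 (3 seconds).
P(N = 1) = e^(−μ) μ^1/1! = e^(−4.2) · 4.2^1/1 ≈ 0.0630.

0.0630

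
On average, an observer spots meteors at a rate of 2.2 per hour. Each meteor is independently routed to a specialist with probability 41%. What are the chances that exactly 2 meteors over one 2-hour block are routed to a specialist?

0.2679

Thinning: the meteors that are routed to a specialist themselves form a Poisson process with rate 0.41 × 2.2 = 0.902 per hour.
Over the interval, μ = 0.902 × 2 = 1.804 (a 2-hour block = 2 hours).
P(N = 2) = e^(−1.804) · 1.804^2/2! ≈ 0.2679.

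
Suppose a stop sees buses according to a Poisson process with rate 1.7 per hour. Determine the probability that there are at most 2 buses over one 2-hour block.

0.3397

Over the interval, μ = 1.7 × 2 = 3.4 (a 2-hour block = 2 hours).
P(N ≤ 2) = Σ_{j=0}^{2} e^(−μ) μ^j/j! ≈ 0.3397.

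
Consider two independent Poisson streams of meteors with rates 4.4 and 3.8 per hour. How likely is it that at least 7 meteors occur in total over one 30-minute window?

Independent Poisson processes superpose: combined rate λ = 4.4 + 3.8 = 8.2 per hour.
Over the interval, μ = 8.2 × 0.5 = 4.1 (a 30-minute window = 0.5 hours).
P(N ≥ 7) = 1 − P(N ≤ 6) ≈ 0.1214.

0.1214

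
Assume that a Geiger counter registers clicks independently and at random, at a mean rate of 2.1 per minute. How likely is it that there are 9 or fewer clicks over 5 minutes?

0.3971

Over the interval, μ = 2.1 × 5 = 10.5 (5 minutes).
P(N ≤ 9) = Σ_{j=0}^{9} e^(−μ) μ^j/j! ≈ 0.3971.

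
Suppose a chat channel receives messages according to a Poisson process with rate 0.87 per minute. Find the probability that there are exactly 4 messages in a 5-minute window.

Over the interval, μ = 0.87 × 5 = 4.35 (a 5-minute window = 5 minutes).
P(N = 4) = e^(−μ) μ^4/4! = e^(−4.35) · 4.35^4/24 ≈ 0.1926.

0.1926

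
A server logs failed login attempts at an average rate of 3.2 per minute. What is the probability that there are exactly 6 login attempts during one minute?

0.0608

With mean μ = 3.2 per minute,
P(N = 6) = e^(−μ) μ^6/6! = e^(−3.2) · 3.2^6/720 ≈ 0.0608.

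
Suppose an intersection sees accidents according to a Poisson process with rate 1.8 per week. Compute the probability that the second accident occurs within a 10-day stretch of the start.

0.7270

Over the interval, μ = 1.8 × 10/7 ≈ 2.57143 (a 10-day stretch = 10/7 weeks).
The second arrival falls in the interval iff at least 2 events occur there: P(S_2 ≤ t) = P(N ≥ 2) = 1 − P(N ≤ 1) ≈ 0.7270.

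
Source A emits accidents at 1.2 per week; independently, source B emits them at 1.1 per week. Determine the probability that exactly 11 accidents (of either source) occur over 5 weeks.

0.1181

Independent Poisson processes superpose: combined rate λ = 1.2 + 1.1 = 2.3 per week.
Over the interval, μ = 2.3 × 5 = 11.5 (5 weeks).
P(N = 11) = e^(−11.5) · 11.5^11/11! ≈ 0.1181.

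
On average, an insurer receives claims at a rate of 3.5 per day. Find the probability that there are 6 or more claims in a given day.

0.1424

With mean μ = 3.5 per day,
P(N ≥ 6) = 1 − P(N ≤ 5) = 1 − Σ_{j=0}^{5} e^(−μ) μ^j/j! ≈ 0.1424.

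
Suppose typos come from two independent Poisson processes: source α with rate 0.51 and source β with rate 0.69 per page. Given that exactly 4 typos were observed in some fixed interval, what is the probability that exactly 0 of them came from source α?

Given the total, each event is independently from source α with probability p = λ_α/(λ_α+λ_β) = 0.51/1.2 = 0.4250.
So K ~ Binomial(4, 0.51/1.2): P(K = 0) = C(4,0) · (0.51/1.2)^0 · (0.69/1.2)^4 ≈ 0.1093.

0.1093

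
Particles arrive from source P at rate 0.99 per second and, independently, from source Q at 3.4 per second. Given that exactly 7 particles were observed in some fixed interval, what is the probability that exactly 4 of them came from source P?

0.0421

Given the total, each event is independently from source P with probability p = λ_P/(λ_P+λ_Q) = 0.99/4.39 ≈ 0.2255.
So K ~ Binomial(7, 0.99/4.39): P(K = 4) = C(7,4) · (0.99/4.39)^4 · (3.4/4.39)^3 ≈ 0.0421.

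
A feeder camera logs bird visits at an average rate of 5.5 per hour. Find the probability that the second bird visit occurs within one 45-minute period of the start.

Over the interval, μ = 5.5 × 0.75 = 4.125 (a 45-minute period = 0.75 hours).
The second arrival falls in the interval iff at least 2 events occur there: P(S_2 ≤ t) = P(N ≥ 2) = 1 − P(N ≤ 1) ≈ 0.9172.

0.9172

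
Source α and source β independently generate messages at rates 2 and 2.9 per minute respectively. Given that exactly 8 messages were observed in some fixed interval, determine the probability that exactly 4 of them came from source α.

0.2384

Given the total, each event is independently from source α with probability p = λ_α/(λ_α+λ_β) = 2/4.9 ≈ 0.4082.
So K ~ Binomial(8, 2/4.9): P(K = 4) = C(8,4) · (2/4.9)^4 · (2.9/4.9)^4 ≈ 0.2384.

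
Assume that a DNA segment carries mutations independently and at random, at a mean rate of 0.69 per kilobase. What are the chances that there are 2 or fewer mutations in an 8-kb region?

Over the interval, μ = 0.69 × 8 = 5.52 (an 8-kb region = 8 kilobases).
P(N ≤ 2) = Σ_{j=0}^{2} e^(−μ) μ^j/j! ≈ 0.0871.

0.0871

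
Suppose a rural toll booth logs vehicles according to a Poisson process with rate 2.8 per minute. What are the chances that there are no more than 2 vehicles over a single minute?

With mean μ = 2.8 per minute,
P(N ≤ 2) = Σ_{j=0}^{2} e^(−μ) μ^j/j! ≈ 0.4695.

0.4695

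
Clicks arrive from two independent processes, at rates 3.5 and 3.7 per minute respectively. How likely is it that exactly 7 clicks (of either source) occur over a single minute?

0.1486

Independent Poisson processes superpose: combined rate λ = 3.5 + 3.7 = 7.2 per minute.
So μ = 7.2.
P(N = 7) = e^(−7.2) · 7.2^7/7! ≈ 0.1486.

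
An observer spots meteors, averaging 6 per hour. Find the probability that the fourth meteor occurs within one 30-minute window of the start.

Over the interval, μ = 6 × 0.5 = 3 (a 30-minute window = 0.5 hours).
The fourth arrival falls in the interval iff at least 4 events occur there: P(S_4 ≤ t) = P(N ≥ 4) = 1 − P(N ≤ 3) ≈ 0.3528.

0.3528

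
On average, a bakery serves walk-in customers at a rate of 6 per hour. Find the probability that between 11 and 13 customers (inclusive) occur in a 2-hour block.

0.3343

Over the interval, μ = 6 × 2 = 12 (a 2-hour block = 2 hours).
P(11 ≤ N ≤ 13) = Σ_{j=11}^{13} e^(−12) · 12^j/j! ≈ 0.3343.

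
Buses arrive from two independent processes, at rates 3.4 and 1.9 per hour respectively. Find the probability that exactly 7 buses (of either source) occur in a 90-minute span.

0.1404

Independent Poisson processes superpose: combined rate λ = 3.4 + 1.9 = 5.3 per hour.
Over the interval, μ = 5.3 × 1.5 = 7.95 (a 90-minute span = 1.5 hours).
P(N = 7) = e^(−7.95) · 7.95^7/7! ≈ 0.1404.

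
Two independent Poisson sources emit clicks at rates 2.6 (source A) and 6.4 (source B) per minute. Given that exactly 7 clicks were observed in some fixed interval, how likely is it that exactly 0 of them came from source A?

0.0920

Given the total, each event is independently from source A with probability p = λ_A/(λ_A+λ_B) = 2.6/9 ≈ 0.2889.
So K ~ Binomial(7, 2.6/9): P(K = 0) = C(7,0) · (2.6/9)^0 · (6.4/9)^7 ≈ 0.0920.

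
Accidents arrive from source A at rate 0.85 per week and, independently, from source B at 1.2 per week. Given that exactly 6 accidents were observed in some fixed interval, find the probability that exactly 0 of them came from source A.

0.0402

Given the total, each event is independently from source A with probability p = λ_A/(λ_A+λ_B) = 0.85/2.05 ≈ 0.4146.
So K ~ Binomial(6, 0.85/2.05): P(K = 0) = C(6,0) · (0.85/2.05)^0 · (1.2/2.05)^6 ≈ 0.0402.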